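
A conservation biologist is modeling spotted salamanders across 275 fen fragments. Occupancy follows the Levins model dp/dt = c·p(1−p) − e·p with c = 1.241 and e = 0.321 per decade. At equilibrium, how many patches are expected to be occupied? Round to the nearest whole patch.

p* = 1 − e/c = 1 − 0.321/1.241 = 0.7413.
Expected occupied patches = N × p* = 275 × 0.7413 = 203.87 ≈ 204.

204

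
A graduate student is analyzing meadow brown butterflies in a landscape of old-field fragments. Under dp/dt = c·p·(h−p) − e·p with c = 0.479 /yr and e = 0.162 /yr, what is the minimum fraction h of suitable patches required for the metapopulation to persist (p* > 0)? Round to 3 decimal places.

0.338

p* = h − e/c is positive only when h > e/c.
h_min = e/c = 0.162/0.479 = 0.3382.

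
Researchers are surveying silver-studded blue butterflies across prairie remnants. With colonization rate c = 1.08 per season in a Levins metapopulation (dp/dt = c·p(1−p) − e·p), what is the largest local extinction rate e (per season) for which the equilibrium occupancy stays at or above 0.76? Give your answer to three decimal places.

0.259

1 − e/c ≥ 0.76 ⇒ e ≤ c(1 − 0.76) = 1.08 × 0.2400.
e_max = 0.2592.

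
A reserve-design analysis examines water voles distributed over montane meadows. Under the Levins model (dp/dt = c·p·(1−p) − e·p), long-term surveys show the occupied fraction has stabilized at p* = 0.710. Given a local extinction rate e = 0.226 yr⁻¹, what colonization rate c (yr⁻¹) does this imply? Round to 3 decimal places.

0.779

At equilibrium c(1−p*) = e, so c = e/(1−p*).
c = 0.226/(1 − 0.710) = 0.226/0.2900 = 0.7793.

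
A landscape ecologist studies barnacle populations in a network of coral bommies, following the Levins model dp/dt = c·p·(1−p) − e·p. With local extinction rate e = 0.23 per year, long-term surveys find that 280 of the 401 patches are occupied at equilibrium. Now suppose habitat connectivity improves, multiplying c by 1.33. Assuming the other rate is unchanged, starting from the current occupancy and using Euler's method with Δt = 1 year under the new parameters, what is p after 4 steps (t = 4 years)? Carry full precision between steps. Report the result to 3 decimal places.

0.773

Observed p* = 280/401 = 0.69825.
Balance c(1−p*) = e gives c = e/(1 − 0.69825) = 0.23/0.30175 = 0.76223.
Starting from p₀ = 0.69825; update p ← p + (dp/dt)·Δt with the new parameters.
  1  |  dp/dt·Δt = +0.052998  |  p_1 = 0.751252
  2  |  dp/dt·Δt = +0.016657  |  p_2 = 0.767909
  3  |  dp/dt·Δt = +0.004059  |  p_3 = 0.771969
  4  |  dp/dt·Δt = +0.000904  |  p_4 = 0.772872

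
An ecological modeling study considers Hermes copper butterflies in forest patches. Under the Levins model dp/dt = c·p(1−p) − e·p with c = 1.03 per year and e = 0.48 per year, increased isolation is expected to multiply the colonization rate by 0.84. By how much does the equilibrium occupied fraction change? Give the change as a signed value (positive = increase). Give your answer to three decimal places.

Before: p* = 1 − 0.48/1.03 = 0.5340.
After the change, c = 0.8652, e = 0.48, so p* = 1 − 0.48/0.8652 = 0.4452.
Δp* = 0.4452 − 0.5340 = -0.0888.

-0.089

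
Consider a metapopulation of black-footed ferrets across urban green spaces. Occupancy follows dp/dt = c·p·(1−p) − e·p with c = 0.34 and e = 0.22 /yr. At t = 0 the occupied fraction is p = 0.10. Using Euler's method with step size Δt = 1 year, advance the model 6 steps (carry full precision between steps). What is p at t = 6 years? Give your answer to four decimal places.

0.1571

Update rule: p ← p + [c·p·(1−p) − e·p]·Δt with Δt = 1.
step 1: Δp = +0.00860, p = 0.10860
step 2: Δp = +0.00902, p = 0.11762
step 3: Δp = +0.00941, p = 0.12703
step 4: Δp = +0.00976, p = 0.13679
step 5: Δp = +0.01005, p = 0.14684
step 6: Δp = +0.01029, p = 0.15713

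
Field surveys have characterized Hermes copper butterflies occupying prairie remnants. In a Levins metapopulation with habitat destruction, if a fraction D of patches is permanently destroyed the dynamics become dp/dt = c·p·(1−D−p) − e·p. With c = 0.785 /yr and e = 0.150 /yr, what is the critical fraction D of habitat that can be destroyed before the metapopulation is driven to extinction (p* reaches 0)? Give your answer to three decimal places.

The nontrivial equilibrium is p* = (1−D) − e/c; extinction occurs when this hits zero.
So D_crit = 1 − e/c = 1 − 0.150/0.785 = 1 − 0.1911 = 0.8089.
This equals the undisturbed p*, a classic result of Lande's extension.

0.809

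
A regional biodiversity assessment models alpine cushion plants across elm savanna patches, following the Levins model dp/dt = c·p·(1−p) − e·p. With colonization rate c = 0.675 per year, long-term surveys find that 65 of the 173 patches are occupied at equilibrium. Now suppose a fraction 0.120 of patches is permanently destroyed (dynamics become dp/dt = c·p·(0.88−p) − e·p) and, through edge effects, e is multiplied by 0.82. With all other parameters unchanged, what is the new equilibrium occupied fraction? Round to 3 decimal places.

0.368

Observed p* = 65/173 = 0.37572.
Balance c(1−p*) = e gives e = 0.675×(1 − 0.37572) = 0.42139.
New p* = 0.88 − e/c = 0.88 − 0.34554/0.67500 = 0.36809.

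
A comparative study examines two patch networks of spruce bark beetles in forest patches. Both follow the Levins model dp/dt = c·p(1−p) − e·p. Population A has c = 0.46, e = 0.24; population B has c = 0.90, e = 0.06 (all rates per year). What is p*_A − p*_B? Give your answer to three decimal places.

-0.455

A: p*_A = 1 − 0.24/0.46 = 0.4783.
B: p*_B = 1 − 0.06/0.90 = 0.9333.
p*_A − p*_B = 0.4783 − 0.9333 = -0.4551.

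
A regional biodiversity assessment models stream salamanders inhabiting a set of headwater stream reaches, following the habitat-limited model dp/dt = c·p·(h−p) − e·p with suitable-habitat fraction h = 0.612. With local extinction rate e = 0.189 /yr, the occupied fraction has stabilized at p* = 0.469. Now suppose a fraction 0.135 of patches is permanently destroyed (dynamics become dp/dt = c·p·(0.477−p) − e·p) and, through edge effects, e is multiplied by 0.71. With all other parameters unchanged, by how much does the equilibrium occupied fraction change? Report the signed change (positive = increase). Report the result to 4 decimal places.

-0.0935

Balance c(h−p*) = e gives c = e/(0.612 − 0.46900) = 0.189/0.14300 = 1.32168.
New p* = 0.477 − e/c = 0.477 − 0.13419/1.32168 = 0.37547.
Δp* = 0.37547 − 0.46900 = -0.09353.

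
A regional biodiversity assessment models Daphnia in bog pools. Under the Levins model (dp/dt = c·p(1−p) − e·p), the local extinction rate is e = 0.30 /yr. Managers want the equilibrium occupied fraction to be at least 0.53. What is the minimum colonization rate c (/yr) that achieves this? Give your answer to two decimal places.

p* = 1 − e/c ≥ 0.53 requires e/c ≤ 0.4700, i.e. c ≥ e/0.4700.
c_min = 0.30/0.4700 = 0.6383.

0.64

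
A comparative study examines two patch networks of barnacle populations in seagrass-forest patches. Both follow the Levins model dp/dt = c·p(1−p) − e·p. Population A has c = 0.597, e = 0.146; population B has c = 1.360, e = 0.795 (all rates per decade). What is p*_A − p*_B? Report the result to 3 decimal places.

0.340

A: p*_A = 1 − 0.146/0.597 = 0.7554.
B: p*_B = 1 − 0.795/1.360 = 0.4154.
p*_A − p*_B = 0.7554 − 0.4154 = 0.3400.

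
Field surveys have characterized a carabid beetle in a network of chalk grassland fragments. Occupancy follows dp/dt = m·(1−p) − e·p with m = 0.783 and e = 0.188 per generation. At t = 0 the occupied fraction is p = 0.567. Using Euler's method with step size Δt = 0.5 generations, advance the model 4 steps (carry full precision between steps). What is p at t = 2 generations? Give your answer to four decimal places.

0.7896

Update rule: p ← p + [m·(1−p) − e·p]·Δt with Δt = 0.5.
t = 0.5: p = 0.56700 + (+0.11622) = 0.68322
t = 1: p = 0.68322 + (+0.05980) = 0.74302
t = 1.5: p = 0.74302 + (+0.03077) = 0.77378
t = 2: p = 0.77378 + (+0.01583) = 0.78961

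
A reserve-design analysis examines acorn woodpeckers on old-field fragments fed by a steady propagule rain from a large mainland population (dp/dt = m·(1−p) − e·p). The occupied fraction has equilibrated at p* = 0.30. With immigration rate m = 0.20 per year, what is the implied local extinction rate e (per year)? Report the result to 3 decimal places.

0.467

At equilibrium m(1−p*) = e·p*, so e = m(1−p*)/p*.
e = 0.20 × 0.7000 / 0.30 = 0.4667.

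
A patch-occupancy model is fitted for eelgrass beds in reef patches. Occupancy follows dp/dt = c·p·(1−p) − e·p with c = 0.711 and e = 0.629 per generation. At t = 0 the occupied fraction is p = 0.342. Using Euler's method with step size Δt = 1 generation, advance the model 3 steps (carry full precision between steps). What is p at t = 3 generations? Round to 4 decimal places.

0.2274

Update rule: p ← p + [c·p·(1−p) − e·p]·Δt with Δt = 1.
  1  |  dp/dt·Δt = -0.055117  |  p_1 = 0.286883
  2  |  dp/dt·Δt = -0.034992  |  p_2 = 0.251891
  3  |  dp/dt·Δt = -0.024457  |  p_3 = 0.227433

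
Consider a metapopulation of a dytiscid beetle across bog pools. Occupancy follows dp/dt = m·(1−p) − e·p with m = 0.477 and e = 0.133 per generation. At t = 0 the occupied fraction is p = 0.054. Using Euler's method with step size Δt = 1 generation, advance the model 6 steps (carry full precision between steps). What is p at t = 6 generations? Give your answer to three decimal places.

0.779

Update rule: p ← p + [m·(1−p) − e·p]·Δt with Δt = 1.
p: 0.05400 → 0.49806  (Δp = +0.44406)
p: 0.49806 → 0.67124  (Δp = +0.17318)
p: 0.67124 → 0.73878  (Δp = +0.06754)
p: 0.73878 → 0.76513  (Δp = +0.02634)
p: 0.76513 → 0.77540  (Δp = +0.01027)
p: 0.77540 → 0.77941  (Δp = +0.00401)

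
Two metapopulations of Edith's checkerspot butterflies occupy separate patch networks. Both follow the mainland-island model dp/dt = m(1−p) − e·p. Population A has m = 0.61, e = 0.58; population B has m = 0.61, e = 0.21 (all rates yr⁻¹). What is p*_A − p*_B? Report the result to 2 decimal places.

A: p*_A = m/(m+e) = 0.61/1.1900 = 0.5126.
B: p*_B = 0.61/0.8200 = 0.7439.
p*_A − p*_B = 0.5126 − 0.7439 = -0.2313.

-0.23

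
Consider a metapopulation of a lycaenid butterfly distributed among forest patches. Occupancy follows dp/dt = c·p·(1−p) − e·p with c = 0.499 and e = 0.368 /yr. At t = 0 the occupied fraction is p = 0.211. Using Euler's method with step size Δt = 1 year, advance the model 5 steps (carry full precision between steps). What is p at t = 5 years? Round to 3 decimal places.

Update rule: p ← p + [c·p·(1−p) − e·p]·Δt with Δt = 1.
p: 0.21100 → 0.21643  (Δp = +0.00543)
p: 0.21643 → 0.22140  (Δp = +0.00498)
p: 0.22140 → 0.22595  (Δp = +0.00454)
p: 0.22595 → 0.23007  (Δp = +0.00412)
p: 0.23007 → 0.23380  (Δp = +0.00373)

0.234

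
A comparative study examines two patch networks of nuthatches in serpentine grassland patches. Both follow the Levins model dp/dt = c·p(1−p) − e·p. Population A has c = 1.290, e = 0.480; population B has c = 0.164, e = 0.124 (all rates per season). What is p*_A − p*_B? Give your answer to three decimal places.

A: p*_A = 1 − 0.480/1.290 = 0.6279.
B: p*_B = 1 − 0.124/0.164 = 0.2439.
p*_A − p*_B = 0.6279 − 0.2439 = 0.3840.

0.384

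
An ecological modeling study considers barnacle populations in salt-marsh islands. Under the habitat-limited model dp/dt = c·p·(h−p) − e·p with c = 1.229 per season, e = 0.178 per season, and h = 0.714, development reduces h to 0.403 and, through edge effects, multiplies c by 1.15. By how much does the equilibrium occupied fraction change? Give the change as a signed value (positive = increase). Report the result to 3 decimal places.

-0.292

Before: p* = h − e/c = 0.714 − 0.178/1.229 = 0.714 − 0.1448 = 0.5692.
After: c = 1.41335, e = 0.178, h = 0.403; p* = 0.403 − 0.178/1.41335 = 0.2771.
Δp* = 0.2771 − 0.5692 = -0.2921.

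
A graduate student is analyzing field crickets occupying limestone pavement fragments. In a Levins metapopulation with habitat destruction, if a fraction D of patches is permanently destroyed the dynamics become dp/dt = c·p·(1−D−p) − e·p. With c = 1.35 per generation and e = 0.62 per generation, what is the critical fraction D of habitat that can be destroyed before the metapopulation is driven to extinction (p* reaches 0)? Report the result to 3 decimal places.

The nontrivial equilibrium is p* = (1−D) − e/c; extinction occurs when this hits zero.
So D_crit = 1 − e/c = 1 − 0.62/1.35 = 1 − 0.4593 = 0.5407.
Note this equals the original equilibrium occupancy — the Levins extinction-debt result.

0.541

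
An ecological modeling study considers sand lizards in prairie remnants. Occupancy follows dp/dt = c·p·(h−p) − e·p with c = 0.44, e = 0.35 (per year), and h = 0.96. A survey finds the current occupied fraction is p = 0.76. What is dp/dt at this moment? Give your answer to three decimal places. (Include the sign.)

-0.199

Colonization term: c·p·(h−p) = 0.44×0.76×0.2000 = 0.06688.
Extinction term: e·p = 0.26600.
dp/dt = 0.06688 − 0.26600 = -0.19912.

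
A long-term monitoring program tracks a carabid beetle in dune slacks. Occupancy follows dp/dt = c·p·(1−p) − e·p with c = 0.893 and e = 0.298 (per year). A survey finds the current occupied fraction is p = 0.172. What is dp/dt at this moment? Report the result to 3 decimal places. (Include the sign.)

Colonization term: c·p·(1−p) = 0.893×0.172×0.8280 = 0.12718.
Extinction term: e·p = 0.05126.
dp/dt = 0.12718 − 0.05126 = 0.07592.

0.076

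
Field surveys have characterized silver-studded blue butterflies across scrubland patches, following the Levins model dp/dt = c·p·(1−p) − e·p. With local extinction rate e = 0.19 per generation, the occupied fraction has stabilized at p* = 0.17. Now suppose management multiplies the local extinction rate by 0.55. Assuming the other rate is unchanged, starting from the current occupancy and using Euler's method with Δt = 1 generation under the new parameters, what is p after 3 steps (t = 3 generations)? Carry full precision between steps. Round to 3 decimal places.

Balance c(1−p*) = e gives c = e/(1 − 0.17000) = 0.19/0.83000 = 0.22892.
Starting from p₀ = 0.17000; update p ← p + (dp/dt)·Δt with the new parameters.
step 1: Δp = +0.01453, p = 0.18454
step 2: Δp = +0.01516, p = 0.19970
step 3: Δp = +0.01572, p = 0.21542

0.215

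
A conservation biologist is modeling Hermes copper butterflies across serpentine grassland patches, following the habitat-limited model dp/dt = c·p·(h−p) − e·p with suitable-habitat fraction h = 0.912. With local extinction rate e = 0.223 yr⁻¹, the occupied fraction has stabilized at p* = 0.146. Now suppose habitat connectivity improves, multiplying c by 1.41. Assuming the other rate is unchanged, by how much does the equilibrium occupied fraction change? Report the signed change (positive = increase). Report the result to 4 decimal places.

Balance c(h−p*) = e gives c = e/(0.912 − 0.14600) = 0.223/0.76600 = 0.29112.
New p* = 0.912 − e/c = 0.912 − 0.22300/0.41048 = 0.36873.
Δp* = 0.36873 − 0.14600 = +0.22273.

0.2227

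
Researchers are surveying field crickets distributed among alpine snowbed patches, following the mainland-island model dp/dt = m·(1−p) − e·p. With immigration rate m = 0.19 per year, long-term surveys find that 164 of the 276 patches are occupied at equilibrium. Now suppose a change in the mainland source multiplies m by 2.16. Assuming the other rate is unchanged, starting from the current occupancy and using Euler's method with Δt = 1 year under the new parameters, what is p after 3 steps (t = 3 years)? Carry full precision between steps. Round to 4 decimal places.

0.7437

Observed p* = 164/276 = 0.59420.
Balance m(1−p*) = e·p* gives e = m(1−p*)/p* = 0.19×0.40580/0.59420 = 0.12976.
Starting from p₀ = 0.59420; update p ← p + (dp/dt)·Δt with the new parameters.
  1  |  dp/dt·Δt = +0.089438  |  p_1 = 0.683641
  2  |  dp/dt·Δt = +0.041127  |  p_2 = 0.724768
  3  |  dp/dt·Δt = +0.018912  |  p_3 = 0.743680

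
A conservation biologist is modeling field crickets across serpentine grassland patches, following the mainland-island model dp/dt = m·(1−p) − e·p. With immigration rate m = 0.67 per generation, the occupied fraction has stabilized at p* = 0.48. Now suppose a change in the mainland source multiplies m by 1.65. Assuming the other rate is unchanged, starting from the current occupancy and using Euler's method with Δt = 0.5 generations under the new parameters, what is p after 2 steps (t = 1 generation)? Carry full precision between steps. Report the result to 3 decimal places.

Balance m(1−p*) = e·p* gives e = m(1−p*)/p* = 0.67×0.52000/0.48000 = 0.72583.
Starting from p₀ = 0.48000; update p ← p + (dp/dt)·Δt with the new parameters.
step 1: Δp = +0.11323, p = 0.59323
step 2: Δp = +0.00955, p = 0.60278

0.603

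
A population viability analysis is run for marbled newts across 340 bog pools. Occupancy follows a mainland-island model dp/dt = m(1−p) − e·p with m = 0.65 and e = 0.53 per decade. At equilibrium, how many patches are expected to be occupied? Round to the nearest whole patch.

187

p* = m/(m+e) = 0.65/1.1800 = 0.5508.
Expected occupied patches = N × p* = 340 × 0.5508 = 187.29 ≈ 187.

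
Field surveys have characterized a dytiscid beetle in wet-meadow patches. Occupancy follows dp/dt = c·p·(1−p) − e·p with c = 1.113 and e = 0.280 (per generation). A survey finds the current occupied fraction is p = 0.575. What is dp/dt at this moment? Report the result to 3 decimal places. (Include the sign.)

Colonization term: c·p·(1−p) = 1.113×0.575×0.4250 = 0.27199.
Extinction term: e·p = 0.16100.
dp/dt = 0.27199 − 0.16100 = 0.11099.

0.111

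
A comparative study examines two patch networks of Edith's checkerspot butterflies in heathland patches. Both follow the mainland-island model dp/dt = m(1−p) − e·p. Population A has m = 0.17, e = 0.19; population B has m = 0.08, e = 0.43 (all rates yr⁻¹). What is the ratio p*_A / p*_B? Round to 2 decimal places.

3.01

A: p*_A = m/(m+e) = 0.17/0.3600 = 0.4722.
B: p*_B = 0.08/0.5100 = 0.1569.
p*_A / p*_B = 0.4722/0.1569 = 3.0104.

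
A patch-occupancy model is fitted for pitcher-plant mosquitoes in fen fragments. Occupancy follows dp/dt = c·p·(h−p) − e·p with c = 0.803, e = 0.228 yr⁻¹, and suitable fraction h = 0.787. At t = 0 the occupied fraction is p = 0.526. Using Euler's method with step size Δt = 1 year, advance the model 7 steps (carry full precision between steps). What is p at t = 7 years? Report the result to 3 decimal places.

0.504

Update rule: p ← p + [c·p·(h−p) − e·p]·Δt with Δt = 1.
p: 0.52600 → 0.51631  (Δp = -0.00969)
p: 0.51631 → 0.51082  (Δp = -0.00549)
p: 0.51082 → 0.50764  (Δp = -0.00318)
p: 0.50764 → 0.50577  (Δp = -0.00186)
p: 0.50577 → 0.50467  (Δp = -0.00110)
p: 0.50467 → 0.50402  (Δp = -0.00065)
p: 0.50402 → 0.50363  (Δp = -0.00039)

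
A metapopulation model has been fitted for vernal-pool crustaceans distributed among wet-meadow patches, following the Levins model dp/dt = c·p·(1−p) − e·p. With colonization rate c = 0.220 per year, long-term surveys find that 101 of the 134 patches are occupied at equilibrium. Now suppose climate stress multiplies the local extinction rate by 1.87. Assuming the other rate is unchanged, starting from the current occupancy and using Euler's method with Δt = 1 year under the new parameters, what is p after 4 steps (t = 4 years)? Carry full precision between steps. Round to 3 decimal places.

Observed p* = 101/134 = 0.75373.
Balance c(1−p*) = e gives e = 0.220×(1 − 0.75373) = 0.05418.
Starting from p₀ = 0.75373; update p ← p + (dp/dt)·Δt with the new parameters.
p: 0.75373 → 0.71820  (Δp = -0.03553)
p: 0.71820 → 0.68996  (Δp = -0.02824)
p: 0.68996 → 0.66712  (Δp = -0.02284)
p: 0.66712 → 0.64839  (Δp = -0.01873)

0.648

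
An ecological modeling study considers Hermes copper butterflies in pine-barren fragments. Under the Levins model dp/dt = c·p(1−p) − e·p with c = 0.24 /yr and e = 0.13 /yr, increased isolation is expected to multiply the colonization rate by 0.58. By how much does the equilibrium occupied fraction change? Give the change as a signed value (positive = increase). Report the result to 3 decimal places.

Before: p* = 1 − 0.13/0.24 = 0.4583.
After the change, c = 0.1392, e = 0.13, so p* = 1 − 0.13/0.1392 = 0.0661.
Δp* = 0.0661 − 0.4583 = -0.3922.

-0.392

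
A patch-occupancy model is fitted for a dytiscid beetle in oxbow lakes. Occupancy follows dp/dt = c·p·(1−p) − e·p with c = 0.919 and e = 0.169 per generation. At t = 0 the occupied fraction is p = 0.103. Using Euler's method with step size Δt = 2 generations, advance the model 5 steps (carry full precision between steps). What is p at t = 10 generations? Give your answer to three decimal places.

0.809

Update rule: p ← p + [c·p·(1−p) − e·p]·Δt with Δt = 2.
t = 2: p = 0.10300 + (+0.13500) = 0.23800
t = 4: p = 0.23800 + (+0.25289) = 0.49089
t = 6: p = 0.49089 + (+0.29343) = 0.78432
t = 8: p = 0.78432 + (+0.04583) = 0.83014
t = 10: p = 0.83014 + (-0.02142) = 0.80872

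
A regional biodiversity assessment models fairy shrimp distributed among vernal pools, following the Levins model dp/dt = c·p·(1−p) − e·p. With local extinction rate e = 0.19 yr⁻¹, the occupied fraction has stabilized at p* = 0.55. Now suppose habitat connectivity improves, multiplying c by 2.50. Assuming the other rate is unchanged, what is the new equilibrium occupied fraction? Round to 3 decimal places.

0.820

Balance c(1−p*) = e gives c = e/(1 − 0.55000) = 0.19/0.45000 = 0.42222.
New p* = 1 − e/c = 1 − 0.19000/1.05555 = 0.82000.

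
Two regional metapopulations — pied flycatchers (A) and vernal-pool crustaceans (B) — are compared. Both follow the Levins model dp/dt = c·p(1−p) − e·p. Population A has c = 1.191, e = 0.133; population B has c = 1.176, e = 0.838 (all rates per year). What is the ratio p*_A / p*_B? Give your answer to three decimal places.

3.091

A: p*_A = 1 − 0.133/1.191 = 0.8883.
B: p*_B = 1 − 0.838/1.176 = 0.2874.
p*_A / p*_B = 0.8883/0.2874 = 3.0908.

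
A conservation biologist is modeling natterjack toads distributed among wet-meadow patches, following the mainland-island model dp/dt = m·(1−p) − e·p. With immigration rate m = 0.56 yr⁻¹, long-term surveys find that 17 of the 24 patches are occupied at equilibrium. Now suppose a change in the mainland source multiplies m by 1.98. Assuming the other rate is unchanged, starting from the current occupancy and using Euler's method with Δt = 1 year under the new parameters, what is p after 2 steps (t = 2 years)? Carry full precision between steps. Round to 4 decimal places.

0.8141

Observed p* = 17/24 = 0.70833.
Balance m(1−p*) = e·p* gives e = m(1−p*)/p* = 0.56×0.29167/0.70833 = 0.23059.
Starting from p₀ = 0.70833; update p ← p + (dp/dt)·Δt with the new parameters.
  1  |  dp/dt·Δt = +0.160067  |  p_1 = 0.868400
  2  |  dp/dt·Δt = -0.054325  |  p_2 = 0.814075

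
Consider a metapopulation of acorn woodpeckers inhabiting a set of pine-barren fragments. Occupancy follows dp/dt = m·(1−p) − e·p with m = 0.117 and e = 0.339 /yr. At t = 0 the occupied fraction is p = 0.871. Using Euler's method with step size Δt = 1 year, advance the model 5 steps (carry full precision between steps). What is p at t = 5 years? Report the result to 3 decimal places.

0.286

Update rule: p ← p + [m·(1−p) − e·p]·Δt with Δt = 1.
t = 1: p = 0.87100 + (-0.28018) = 0.59082
t = 2: p = 0.59082 + (-0.15242) = 0.43841
t = 3: p = 0.43841 + (-0.08291) = 0.35549
t = 4: p = 0.35549 + (-0.04511) = 0.31039
t = 5: p = 0.31039 + (-0.02454) = 0.28585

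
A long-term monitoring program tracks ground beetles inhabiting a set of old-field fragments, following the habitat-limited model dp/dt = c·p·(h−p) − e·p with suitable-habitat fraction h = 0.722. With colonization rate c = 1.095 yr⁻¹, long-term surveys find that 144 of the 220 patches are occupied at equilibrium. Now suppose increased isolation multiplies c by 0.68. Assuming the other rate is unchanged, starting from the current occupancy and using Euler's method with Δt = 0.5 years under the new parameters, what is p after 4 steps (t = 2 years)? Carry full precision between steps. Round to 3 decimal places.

0.633

Observed p* = 144/220 = 0.65455.
Balance c(h−p*) = e gives e = 1.095×(0.722 − 0.65455) = 0.07386.
Starting from p₀ = 0.65455; update p ← p + (dp/dt)·Δt with the new parameters.
step 1: Δp = -0.00774, p = 0.64681
step 2: Δp = -0.00578, p = 0.64103
step 3: Δp = -0.00435, p = 0.63668
step 4: Δp = -0.00329, p = 0.63339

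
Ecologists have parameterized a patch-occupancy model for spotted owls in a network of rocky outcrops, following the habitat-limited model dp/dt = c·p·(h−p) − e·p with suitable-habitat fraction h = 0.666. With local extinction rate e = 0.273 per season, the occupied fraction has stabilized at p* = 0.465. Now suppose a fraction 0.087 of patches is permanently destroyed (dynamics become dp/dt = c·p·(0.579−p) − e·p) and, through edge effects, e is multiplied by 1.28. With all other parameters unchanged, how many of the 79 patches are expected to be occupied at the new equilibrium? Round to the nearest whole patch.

Balance c(h−p*) = e gives c = e/(0.666 − 0.46500) = 0.273/0.20100 = 1.35821.
New p* = 0.579 − e/c = 0.579 − 0.34944/1.35821 = 0.32172.
Expected occupied = 79 × 0.32172 = 25.42 ≈ 25.

25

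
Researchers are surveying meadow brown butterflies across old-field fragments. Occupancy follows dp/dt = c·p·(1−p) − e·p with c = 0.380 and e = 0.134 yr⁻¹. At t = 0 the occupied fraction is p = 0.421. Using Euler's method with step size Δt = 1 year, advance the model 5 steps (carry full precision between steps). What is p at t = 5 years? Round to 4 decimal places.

Update rule: p ← p + [c·p·(1−p) − e·p]·Δt with Δt = 1.
p: 0.42100 → 0.45721  (Δp = +0.03621)
p: 0.45721 → 0.49025  (Δp = +0.03304)
p: 0.49025 → 0.51952  (Δp = +0.02927)
p: 0.51952 → 0.54476  (Δp = +0.02524)
p: 0.54476 → 0.56600  (Δp = +0.02124)

0.5660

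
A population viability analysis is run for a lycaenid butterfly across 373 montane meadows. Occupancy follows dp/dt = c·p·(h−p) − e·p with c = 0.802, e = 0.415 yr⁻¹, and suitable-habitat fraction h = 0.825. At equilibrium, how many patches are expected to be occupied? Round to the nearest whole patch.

115

p* = h − e/c = 0.825 − 0.5175 = 0.3075.
Expected occupied patches = N × p* = 373 × 0.3075 = 114.71 ≈ 115.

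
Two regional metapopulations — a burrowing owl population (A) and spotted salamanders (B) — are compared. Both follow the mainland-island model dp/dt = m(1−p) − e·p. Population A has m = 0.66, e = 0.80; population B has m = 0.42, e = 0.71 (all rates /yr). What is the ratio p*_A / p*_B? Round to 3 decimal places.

1.216

A: p*_A = m/(m+e) = 0.66/1.4600 = 0.4521.
B: p*_B = 0.42/1.1300 = 0.3717.
p*_A / p*_B = 0.4521/0.3717 = 1.2162.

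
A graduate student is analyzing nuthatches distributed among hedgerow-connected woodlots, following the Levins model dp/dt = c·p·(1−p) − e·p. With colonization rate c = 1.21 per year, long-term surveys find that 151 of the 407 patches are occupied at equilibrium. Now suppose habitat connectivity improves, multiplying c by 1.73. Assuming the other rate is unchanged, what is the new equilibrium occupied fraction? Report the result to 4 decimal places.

0.6364

Observed p* = 151/407 = 0.37101.
Balance c(1−p*) = e gives e = 1.21×(1 − 0.37101) = 0.76108.
New p* = 1 − e/c = 1 − 0.76108/2.09330 = 0.63642.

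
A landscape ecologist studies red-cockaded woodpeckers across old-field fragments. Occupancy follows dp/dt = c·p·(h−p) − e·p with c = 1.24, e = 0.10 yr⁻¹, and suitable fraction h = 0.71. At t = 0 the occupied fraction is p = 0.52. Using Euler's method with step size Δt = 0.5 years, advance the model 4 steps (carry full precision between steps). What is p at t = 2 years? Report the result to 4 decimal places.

Update rule: p ← p + [c·p·(h−p) − e·p]·Δt with Δt = 0.5.
t = 0.5: p = 0.52000 + (+0.03526) = 0.55526
t = 1: p = 0.55526 + (+0.02551) = 0.58077
t = 1.5: p = 0.58077 + (+0.01750) = 0.59826
t = 2: p = 0.59826 + (+0.01153) = 0.60979

0.6098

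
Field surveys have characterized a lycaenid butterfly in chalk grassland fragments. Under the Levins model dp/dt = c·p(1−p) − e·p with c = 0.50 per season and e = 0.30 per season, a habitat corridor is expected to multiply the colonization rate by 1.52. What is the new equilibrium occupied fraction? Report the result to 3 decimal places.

Before: p* = 1 − 0.30/0.50 = 0.4000.
After the change, c = 0.76, e = 0.3, so p* = 1 − 0.3/0.76 = 0.6053.

0.605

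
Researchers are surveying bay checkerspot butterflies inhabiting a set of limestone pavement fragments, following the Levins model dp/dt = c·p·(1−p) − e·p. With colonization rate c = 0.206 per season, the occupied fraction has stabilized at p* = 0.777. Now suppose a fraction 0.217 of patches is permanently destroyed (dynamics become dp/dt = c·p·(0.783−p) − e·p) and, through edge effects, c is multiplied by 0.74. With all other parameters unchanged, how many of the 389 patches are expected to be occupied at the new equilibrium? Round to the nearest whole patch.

Balance c(1−p*) = e gives e = 0.206×(1 − 0.77700) = 0.04594.
New p* = 0.783 − e/c = 0.783 − 0.04594/0.15244 = 0.48164.
Expected occupied = 389 × 0.48164 = 187.36 ≈ 187.

187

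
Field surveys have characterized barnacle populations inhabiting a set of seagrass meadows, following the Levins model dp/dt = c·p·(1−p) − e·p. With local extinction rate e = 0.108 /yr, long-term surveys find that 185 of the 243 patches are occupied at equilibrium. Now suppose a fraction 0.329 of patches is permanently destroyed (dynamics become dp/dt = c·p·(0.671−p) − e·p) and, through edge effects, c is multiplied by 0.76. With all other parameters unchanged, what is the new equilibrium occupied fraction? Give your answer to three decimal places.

Observed p* = 185/243 = 0.76132.
Balance c(1−p*) = e gives c = e/(1 − 0.76132) = 0.108/0.23868 = 0.45249.
New p* = 0.671 − e/c = 0.671 − 0.10800/0.34389 = 0.35695.

0.357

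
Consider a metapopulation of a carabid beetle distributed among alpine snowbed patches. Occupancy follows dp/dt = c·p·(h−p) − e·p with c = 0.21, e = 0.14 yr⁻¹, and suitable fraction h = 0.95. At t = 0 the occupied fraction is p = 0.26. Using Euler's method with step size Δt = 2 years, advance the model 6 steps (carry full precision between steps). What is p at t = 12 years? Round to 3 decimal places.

Update rule: p ← p + [c·p·(h−p) − e·p]·Δt with Δt = 2.
t = 2: p = 0.26000 + (+0.00255) = 0.26255
t = 4: p = 0.26255 + (+0.00229) = 0.26484
t = 6: p = 0.26484 + (+0.00206) = 0.26690
t = 8: p = 0.26690 + (+0.00184) = 0.26874
t = 10: p = 0.26874 + (+0.00165) = 0.27039
t = 12: p = 0.27039 + (+0.00147) = 0.27186

0.272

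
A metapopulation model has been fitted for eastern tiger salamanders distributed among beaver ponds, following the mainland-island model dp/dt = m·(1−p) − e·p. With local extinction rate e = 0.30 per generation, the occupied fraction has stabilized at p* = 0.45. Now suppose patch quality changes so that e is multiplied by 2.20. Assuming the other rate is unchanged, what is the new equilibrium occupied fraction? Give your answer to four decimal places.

0.2711

Balance m(1−p*) = e·p* gives m = e·p*/(1−p*) = 0.30×0.45000/0.55000 = 0.24545.
New p* = m/(m+e) = 0.24545/(0.24545+0.66000) = 0.27108.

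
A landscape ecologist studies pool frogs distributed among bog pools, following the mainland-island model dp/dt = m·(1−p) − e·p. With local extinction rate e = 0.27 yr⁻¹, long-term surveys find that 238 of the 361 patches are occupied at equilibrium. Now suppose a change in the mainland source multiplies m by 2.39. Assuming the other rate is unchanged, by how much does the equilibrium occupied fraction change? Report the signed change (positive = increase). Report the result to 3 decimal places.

0.163

Observed p* = 238/361 = 0.65928.
Balance m(1−p*) = e·p* gives m = e·p*/(1−p*) = 0.27×0.65928/0.34072 = 0.52244.
New p* = m/(m+e) = 1.24863/(1.24863+0.27000) = 0.82221.
Δp* = 0.82221 − 0.65928 = +0.16293.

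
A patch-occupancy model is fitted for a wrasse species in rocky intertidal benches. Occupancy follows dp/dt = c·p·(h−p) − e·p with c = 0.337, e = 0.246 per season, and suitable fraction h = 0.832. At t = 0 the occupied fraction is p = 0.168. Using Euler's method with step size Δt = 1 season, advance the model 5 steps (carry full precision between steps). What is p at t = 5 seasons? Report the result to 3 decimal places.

Update rule: p ← p + [c·p·(h−p) − e·p]·Δt with Δt = 1.
  1  |  dp/dt·Δt = -0.003735  |  p_1 = 0.164265
  2  |  dp/dt·Δt = -0.003445  |  p_2 = 0.160820
  3  |  dp/dt·Δt = -0.003186  |  p_3 = 0.157634
  4  |  dp/dt·Δt = -0.002954  |  p_4 = 0.154680
  5  |  dp/dt·Δt = -0.002744  |  p_5 = 0.151935

0.152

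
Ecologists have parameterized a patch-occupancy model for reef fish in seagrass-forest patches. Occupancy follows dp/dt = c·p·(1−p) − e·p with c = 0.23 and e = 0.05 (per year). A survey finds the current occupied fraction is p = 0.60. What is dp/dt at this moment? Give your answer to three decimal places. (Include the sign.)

Colonization term: c·p·(1−p) = 0.23×0.60×0.4000 = 0.05520.
Extinction term: e·p = 0.03000.
dp/dt = 0.05520 − 0.03000 = 0.02520.

0.025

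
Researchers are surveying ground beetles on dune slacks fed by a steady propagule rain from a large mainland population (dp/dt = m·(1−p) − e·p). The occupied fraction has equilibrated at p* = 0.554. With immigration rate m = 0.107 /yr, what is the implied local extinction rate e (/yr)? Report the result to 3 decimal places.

0.086

At equilibrium m(1−p*) = e·p*, so e = m(1−p*)/p*.
e = 0.107 × 0.4460 / 0.554 = 0.0861.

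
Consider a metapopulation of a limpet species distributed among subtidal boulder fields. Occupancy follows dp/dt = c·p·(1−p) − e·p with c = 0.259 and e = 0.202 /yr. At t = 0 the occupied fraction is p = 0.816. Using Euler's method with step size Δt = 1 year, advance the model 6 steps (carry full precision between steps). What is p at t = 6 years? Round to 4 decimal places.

0.4342

Update rule: p ← p + [c·p·(1−p) − e·p]·Δt with Δt = 1.
  1  |  dp/dt·Δt = -0.125945  |  p_1 = 0.690055
  2  |  dp/dt·Δt = -0.083997  |  p_2 = 0.606059
  3  |  dp/dt·Δt = -0.060587  |  p_3 = 0.545472
  4  |  dp/dt·Δt = -0.045971  |  p_4 = 0.499501
  5  |  dp/dt·Δt = -0.036149  |  p_5 = 0.463352
  6  |  dp/dt·Δt = -0.029195  |  p_6 = 0.434157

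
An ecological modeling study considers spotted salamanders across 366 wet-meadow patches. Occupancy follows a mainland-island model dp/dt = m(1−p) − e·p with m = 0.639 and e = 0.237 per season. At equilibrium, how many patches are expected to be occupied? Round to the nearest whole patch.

p* = m/(m+e) = 0.639/0.8760 = 0.7295.
Expected occupied patches = N × p* = 366 × 0.7295 = 266.98 ≈ 267.

267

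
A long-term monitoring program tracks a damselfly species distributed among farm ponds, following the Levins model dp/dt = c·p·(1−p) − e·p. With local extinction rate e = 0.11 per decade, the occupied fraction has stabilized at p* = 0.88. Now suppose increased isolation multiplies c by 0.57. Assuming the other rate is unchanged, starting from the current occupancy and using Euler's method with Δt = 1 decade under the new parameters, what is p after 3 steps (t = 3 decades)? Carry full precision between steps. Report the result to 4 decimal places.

0.8052

Balance c(1−p*) = e gives c = e/(1 − 0.88000) = 0.11/0.12000 = 0.91667.
Starting from p₀ = 0.88000; update p ← p + (dp/dt)·Δt with the new parameters.
p: 0.88000 → 0.83838  (Δp = -0.04162)
p: 0.83838 → 0.81695  (Δp = -0.02142)
p: 0.81695 → 0.80522  (Δp = -0.01173)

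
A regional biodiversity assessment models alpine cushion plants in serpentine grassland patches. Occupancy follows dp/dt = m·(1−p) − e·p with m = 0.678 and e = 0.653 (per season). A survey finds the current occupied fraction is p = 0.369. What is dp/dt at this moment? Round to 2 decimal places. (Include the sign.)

Colonization term: m·(1−p) = 0.678×0.6310 = 0.42782.
Extinction term: e·p = 0.24096.
dp/dt = 0.42782 − 0.24096 = 0.18686.

0.19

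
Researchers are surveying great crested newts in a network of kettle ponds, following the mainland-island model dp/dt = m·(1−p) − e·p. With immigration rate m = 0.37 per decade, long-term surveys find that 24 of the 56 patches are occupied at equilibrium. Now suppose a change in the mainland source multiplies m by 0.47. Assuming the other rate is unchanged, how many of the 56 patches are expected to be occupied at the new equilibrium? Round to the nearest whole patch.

Observed p* = 24/56 = 0.42857.
Balance m(1−p*) = e·p* gives e = m(1−p*)/p* = 0.37×0.57143/0.42857 = 0.49334.
New p* = m/(m+e) = 0.17390/(0.17390+0.49334) = 0.26063.
Expected occupied = 56 × 0.26063 = 14.60 ≈ 15.

15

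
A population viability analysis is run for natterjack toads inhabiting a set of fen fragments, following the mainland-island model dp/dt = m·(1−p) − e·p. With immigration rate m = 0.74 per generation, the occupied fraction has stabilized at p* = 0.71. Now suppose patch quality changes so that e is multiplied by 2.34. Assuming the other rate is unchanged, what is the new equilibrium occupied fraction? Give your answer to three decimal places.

0.511

Balance m(1−p*) = e·p* gives e = m(1−p*)/p* = 0.74×0.29000/0.71000 = 0.30225.
New p* = m/(m+e) = 0.74000/(0.74000+0.70727) = 0.51131.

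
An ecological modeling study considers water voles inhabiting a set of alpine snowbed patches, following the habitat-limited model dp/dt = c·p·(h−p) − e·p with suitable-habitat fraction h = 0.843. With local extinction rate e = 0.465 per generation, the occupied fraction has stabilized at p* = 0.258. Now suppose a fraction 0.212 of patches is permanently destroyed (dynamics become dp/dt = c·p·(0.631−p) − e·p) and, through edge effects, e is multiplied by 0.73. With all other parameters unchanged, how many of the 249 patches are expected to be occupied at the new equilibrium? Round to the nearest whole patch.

Balance c(h−p*) = e gives c = e/(0.843 − 0.25800) = 0.465/0.58500 = 0.79487.
New p* = 0.631 − e/c = 0.631 − 0.33945/0.79487 = 0.20395.
Expected occupied = 249 × 0.20395 = 50.78 ≈ 51.

51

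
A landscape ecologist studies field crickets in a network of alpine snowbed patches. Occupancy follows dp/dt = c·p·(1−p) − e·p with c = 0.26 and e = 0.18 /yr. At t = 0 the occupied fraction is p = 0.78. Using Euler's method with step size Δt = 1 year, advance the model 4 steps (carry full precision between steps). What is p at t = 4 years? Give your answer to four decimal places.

0.5292

Update rule: p ← p + [c·p·(1−p) − e·p]·Δt with Δt = 1.
p: 0.78000 → 0.68422  (Δp = -0.09578)
p: 0.68422 → 0.61723  (Δp = -0.06698)
p: 0.61723 → 0.56756  (Δp = -0.04968)
p: 0.56756 → 0.52921  (Δp = -0.03835)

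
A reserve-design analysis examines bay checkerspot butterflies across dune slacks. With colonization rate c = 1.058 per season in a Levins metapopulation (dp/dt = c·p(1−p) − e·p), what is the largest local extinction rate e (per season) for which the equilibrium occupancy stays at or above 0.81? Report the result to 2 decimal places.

1 − e/c ≥ 0.81 ⇒ e ≤ c(1 − 0.81) = 1.058 × 0.1900.
e_max = 0.2010.

0.20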